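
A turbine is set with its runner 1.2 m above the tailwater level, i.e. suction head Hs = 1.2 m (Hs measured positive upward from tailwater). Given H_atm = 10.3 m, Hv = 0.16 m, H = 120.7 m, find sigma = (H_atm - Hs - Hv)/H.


sigma = (10.3 - 1.2 - 0.16) / 120.7 = 0.0741


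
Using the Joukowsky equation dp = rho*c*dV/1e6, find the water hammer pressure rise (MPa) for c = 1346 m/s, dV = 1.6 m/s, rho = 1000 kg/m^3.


dp = 1000 * 1346 * 1.6 / 1e6 = 2.1536 MPa


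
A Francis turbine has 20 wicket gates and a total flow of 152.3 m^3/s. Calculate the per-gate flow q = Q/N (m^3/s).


q = 152.3 / 20 = 7.6150 m^3/s


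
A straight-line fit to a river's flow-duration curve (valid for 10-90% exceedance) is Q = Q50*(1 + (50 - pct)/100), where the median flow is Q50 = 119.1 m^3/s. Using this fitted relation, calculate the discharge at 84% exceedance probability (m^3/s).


Q = 119.1 * (1 + (50 - 84)/100) = 78.6060 m^3/s


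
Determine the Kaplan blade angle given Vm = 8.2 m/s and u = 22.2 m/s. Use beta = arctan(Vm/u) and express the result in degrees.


beta = arctan(8.2 / 22.2) = 20.2727 degrees


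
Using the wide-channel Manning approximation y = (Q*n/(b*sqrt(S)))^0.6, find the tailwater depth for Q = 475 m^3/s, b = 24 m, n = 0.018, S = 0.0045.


y = (475 * 0.018 / (24 * 0.0045^0.5))^0.6 = 2.7233 m


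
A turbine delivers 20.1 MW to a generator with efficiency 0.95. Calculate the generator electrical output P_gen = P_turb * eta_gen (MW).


P_gen = 20.1 * 0.95 = 19.0950 MW


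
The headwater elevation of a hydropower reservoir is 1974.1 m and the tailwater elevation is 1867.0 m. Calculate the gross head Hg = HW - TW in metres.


Hg = 1974.1 - 1867.0 = 107.1000 m


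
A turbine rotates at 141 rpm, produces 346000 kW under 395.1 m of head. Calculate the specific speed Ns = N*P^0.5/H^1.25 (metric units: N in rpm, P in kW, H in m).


Ns = 141 * 346000^0.5 / 395.1^1.25 = 47.0840


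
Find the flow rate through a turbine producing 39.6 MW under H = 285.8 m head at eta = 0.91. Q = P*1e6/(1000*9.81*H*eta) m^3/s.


Q = 39.6 * 1e6 / (1000 * 9.81 * 285.8 * 0.91) = 15.5211 m^3/s


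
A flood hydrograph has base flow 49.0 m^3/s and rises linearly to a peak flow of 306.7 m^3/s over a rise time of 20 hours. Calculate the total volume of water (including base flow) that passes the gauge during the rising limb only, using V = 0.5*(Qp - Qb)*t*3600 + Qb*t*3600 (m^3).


V = 0.5*(306.7 - 49.0)*20*3600 + 49.0*20*3600 = 1.2805e+07 m^3


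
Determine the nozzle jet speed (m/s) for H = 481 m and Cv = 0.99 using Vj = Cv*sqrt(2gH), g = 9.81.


Vj = 0.99 * sqrt(2*9.81*481) = 96.1739 m/s


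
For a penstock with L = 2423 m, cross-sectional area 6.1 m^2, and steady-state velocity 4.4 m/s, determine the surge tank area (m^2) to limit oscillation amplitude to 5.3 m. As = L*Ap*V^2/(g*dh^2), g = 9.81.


As = 2423 * 6.1 * 4.4^2 / (9.81 * 5.3^2) = 1038.4076 m^2


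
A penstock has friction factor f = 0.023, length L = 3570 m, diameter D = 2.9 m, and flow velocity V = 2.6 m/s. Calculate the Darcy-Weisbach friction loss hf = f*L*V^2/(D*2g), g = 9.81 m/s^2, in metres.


hf = 0.023 * 3570 * 2.6^2 / (2.9 * 2 * 9.81) = 9.7554 m


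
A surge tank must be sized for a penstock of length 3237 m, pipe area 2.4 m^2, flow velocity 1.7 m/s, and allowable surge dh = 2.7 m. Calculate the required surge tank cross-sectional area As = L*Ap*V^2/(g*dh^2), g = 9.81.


As = 3237 * 2.4 * 1.7^2 / (9.81 * 2.7^2) = 313.9462 m^2


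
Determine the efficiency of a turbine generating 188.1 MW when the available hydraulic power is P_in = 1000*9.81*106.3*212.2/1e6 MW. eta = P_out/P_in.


P_in = 1000 * 9.81 * 106.3 * 212.2 / 1e6 = 221.2828 MW
eta = 188.1 / 221.2828 = 0.8500


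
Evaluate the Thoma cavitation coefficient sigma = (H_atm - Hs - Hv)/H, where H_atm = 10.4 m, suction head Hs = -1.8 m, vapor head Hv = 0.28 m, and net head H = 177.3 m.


sigma = (10.4 - (-1.8) - 0.28) / 177.3 = 0.0672


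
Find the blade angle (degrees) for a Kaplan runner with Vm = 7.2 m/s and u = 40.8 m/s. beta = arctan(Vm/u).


beta = arctan(7.2 / 40.8) = 10.0080 degrees


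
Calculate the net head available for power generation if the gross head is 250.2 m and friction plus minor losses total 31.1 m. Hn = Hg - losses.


Hn = 250.2 - 31.1 = 219.1000 m


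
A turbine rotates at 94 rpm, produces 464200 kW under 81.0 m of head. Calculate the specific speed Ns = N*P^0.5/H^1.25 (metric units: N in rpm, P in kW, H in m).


Ns = 94 * 464200^0.5 / 81.0^1.25 = 263.5568


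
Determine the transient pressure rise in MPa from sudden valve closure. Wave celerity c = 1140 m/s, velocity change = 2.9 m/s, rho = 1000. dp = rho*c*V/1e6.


dp = 1000 * 1140 * 2.9 / 1e6 = 3.3060 MPa


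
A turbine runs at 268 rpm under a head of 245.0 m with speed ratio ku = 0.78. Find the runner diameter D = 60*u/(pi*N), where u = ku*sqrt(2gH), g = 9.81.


u = 0.78 * sqrt(2*9.81*245.0) = 54.0788 m/s
D = 60 * 54.0788 / (pi * 268) = 3.8538 m


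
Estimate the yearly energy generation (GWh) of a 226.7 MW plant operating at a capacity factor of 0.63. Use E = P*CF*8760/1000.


E = 226.7 * 0.63 * 8760 / 1000 = 1251.1120 GWh


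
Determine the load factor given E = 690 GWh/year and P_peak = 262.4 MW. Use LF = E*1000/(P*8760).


LF = 690 * 1000 / (262.4 * 8760) = 0.3002


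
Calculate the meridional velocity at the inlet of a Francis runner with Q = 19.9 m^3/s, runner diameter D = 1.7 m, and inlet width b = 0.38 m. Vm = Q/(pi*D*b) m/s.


Vm = 19.9 / (pi * 1.7 * 0.38) = 9.8055 m/s


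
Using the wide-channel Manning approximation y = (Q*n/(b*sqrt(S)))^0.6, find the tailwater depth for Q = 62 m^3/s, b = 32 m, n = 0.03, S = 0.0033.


y = (62 * 0.03 / (32 * 0.0033^0.5))^0.6 = 1.0071 m


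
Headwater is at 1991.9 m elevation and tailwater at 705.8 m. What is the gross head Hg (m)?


Hg = 1991.9 - 705.8 = 1286.1000 m


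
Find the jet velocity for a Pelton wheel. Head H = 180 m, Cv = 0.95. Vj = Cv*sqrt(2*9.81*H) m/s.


Vj = 0.95 * sqrt(2*9.81*180) = 56.4559 m/s


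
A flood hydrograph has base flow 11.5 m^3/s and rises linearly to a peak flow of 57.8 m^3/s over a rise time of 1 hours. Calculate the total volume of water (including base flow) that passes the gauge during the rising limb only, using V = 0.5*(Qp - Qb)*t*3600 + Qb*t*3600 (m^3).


V = 0.5*(57.8 - 11.5)*1*3600 + 11.5*1*3600 = 124740.0000 m^3


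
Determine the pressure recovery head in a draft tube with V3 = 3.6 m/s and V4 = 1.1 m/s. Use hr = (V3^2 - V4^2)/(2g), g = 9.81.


hr = (3.6^2 - 1.1^2) / (2*9.81) = 0.5989 m


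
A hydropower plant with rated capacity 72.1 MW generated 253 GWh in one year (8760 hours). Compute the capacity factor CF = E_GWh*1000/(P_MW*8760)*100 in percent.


CF = 253 * 1000 / (72.1 * 8760) * 100 = 40.0573 %


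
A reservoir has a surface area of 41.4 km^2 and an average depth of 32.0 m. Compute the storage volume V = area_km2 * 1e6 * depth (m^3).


V = 41.4 * 1e6 * 32.0 = 1.3248e+09 m^3


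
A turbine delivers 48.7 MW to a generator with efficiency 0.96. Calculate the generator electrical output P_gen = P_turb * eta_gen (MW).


P_gen = 48.7 * 0.96 = 46.7520 MW


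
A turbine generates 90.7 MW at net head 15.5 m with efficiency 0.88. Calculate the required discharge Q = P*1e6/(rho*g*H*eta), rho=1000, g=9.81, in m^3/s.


Q = 90.7 * 1e6 / (1000 * 9.81 * 15.5 * 0.88) = 677.8349 m^3/s


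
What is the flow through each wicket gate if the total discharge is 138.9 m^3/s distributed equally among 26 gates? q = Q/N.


q = 138.9 / 26 = 5.3423 m^3/s


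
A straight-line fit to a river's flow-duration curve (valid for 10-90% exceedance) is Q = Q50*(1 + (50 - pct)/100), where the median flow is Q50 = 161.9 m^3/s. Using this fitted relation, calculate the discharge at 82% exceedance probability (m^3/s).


Q = 161.9 * (1 + (50 - 82)/100) = 110.0920 m^3/s


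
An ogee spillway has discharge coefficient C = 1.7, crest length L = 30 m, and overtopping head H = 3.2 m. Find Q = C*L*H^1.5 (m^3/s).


Q = 1.7 * 30 * 3.2^1.5 = 291.9410 m^3/s


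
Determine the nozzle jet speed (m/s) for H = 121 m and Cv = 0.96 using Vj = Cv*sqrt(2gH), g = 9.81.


Vj = 0.96 * sqrt(2*9.81*121) = 46.7750 m/s


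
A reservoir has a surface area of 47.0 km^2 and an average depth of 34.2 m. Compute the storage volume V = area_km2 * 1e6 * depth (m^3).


V = 47.0 * 1e6 * 34.2 = 1.6074e+09 m^3


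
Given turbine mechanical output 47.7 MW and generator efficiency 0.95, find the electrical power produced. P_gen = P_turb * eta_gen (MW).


P_gen = 47.7 * 0.95 = 45.3150 MW


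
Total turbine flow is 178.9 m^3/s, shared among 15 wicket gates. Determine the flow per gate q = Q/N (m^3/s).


q = 178.9 / 15 = 11.9267 m^3/s


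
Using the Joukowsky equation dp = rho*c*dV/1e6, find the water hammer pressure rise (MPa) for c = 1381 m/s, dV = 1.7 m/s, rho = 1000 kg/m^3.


dp = 1000 * 1381 * 1.7 / 1e6 = 2.3477 MPa


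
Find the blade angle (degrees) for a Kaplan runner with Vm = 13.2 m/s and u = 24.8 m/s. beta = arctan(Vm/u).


beta = arctan(13.2 / 24.8) = 28.0245 degrees


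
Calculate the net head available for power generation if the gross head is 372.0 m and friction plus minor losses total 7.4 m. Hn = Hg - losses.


Hn = 372.0 - 7.4 = 364.6000 m


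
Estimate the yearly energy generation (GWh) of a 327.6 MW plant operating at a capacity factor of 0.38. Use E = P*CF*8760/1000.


E = 327.6 * 0.38 * 8760 / 1000 = 1090.5149 GWh


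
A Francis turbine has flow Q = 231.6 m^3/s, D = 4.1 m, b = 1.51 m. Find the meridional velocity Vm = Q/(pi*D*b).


Vm = 231.6 / (pi * 4.1 * 1.51) = 11.9077 m/s


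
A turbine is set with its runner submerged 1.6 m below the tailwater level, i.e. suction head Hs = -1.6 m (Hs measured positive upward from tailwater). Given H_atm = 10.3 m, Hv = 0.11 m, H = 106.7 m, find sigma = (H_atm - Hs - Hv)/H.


sigma = (10.3 - (-1.6) - 0.11) / 106.7 = 0.1105


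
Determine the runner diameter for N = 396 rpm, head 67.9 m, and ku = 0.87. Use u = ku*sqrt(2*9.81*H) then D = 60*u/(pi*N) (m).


u = 0.87 * sqrt(2*9.81*67.9) = 31.7544 m/s
D = 60 * 31.7544 / (pi * 396) = 1.5315 m


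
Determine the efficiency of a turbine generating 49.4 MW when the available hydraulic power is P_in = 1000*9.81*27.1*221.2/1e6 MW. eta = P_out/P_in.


P_in = 1000 * 9.81 * 27.1 * 221.2 / 1e6 = 58.8062 MW
eta = 49.4 / 58.8062 = 0.8400


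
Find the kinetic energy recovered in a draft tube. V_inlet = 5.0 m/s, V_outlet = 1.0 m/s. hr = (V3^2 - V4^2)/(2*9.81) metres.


hr = (5.0^2 - 1.0^2) / (2*9.81) = 1.2232 m


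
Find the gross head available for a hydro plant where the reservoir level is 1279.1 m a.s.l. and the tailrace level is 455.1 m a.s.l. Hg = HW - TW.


Hg = 1279.1 - 455.1 = 824.0000 m


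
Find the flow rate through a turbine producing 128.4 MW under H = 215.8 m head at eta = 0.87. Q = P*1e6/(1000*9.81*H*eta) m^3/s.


Q = 128.4 * 1e6 / (1000 * 9.81 * 215.8 * 0.87) = 69.7149 m^3/s


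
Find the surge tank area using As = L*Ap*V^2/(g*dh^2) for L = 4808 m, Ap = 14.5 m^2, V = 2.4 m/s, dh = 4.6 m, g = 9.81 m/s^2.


As = 4808 * 14.5 * 2.4^2 / (9.81 * 4.6^2) = 1934.5069 m^2


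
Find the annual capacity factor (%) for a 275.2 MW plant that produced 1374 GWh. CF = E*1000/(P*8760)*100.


CF = 1374 * 1000 / (275.2 * 8760) * 100 = 56.9947 %


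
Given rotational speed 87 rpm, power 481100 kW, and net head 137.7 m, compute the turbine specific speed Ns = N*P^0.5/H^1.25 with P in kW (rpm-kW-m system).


Ns = 87 * 481100^0.5 / 137.7^1.25 = 127.9291


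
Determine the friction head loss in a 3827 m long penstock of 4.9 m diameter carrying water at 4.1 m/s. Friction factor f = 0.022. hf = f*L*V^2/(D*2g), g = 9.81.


hf = 0.022 * 3827 * 4.1^2 / (4.9 * 2 * 9.81) = 14.7216 m


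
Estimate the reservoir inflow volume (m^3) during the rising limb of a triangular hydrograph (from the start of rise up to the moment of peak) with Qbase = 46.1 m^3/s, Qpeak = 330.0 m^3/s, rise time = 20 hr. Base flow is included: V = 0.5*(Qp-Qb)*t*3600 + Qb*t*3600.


V = 0.5*(330.0 - 46.1)*20*3600 + 46.1*20*3600 = 1.3540e+07 m^3


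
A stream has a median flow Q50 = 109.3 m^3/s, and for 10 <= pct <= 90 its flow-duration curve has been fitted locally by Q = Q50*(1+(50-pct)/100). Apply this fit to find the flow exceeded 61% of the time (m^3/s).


Q = 109.3 * (1 + (50 - 61)/100) = 97.2770 m^3/s


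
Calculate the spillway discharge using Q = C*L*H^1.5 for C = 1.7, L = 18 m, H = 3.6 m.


Q = 1.7 * 18 * 3.6^1.5 = 209.0139 m^3/s


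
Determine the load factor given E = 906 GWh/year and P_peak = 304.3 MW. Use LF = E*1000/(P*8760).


LF = 906 * 1000 / (304.3 * 8760) = 0.3399


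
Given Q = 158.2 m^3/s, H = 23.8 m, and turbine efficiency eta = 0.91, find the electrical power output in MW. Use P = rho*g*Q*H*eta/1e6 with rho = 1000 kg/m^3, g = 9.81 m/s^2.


P = 1000 * 9.81 * 158.2 * 23.8 * 0.91 / 1e6 = 33.6120 MW


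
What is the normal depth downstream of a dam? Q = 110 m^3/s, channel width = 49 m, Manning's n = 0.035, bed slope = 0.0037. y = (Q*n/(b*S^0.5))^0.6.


y = (110 * 0.035 / (49 * 0.0037^0.5))^0.6 = 1.1660 m


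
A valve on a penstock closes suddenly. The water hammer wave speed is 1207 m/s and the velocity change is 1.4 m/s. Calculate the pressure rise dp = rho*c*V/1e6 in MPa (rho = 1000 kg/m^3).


dp = 1000 * 1207 * 1.4 / 1e6 = 1.6898 MPa


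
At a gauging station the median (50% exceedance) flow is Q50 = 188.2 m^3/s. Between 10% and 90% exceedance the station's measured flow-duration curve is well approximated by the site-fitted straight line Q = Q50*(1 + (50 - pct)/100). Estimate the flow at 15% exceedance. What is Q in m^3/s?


Q = 188.2 * (1 + (50 - 15)/100) = 254.0700 m^3/s


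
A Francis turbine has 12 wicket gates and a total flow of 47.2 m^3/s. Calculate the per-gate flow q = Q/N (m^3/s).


q = 47.2 / 12 = 3.9333 m^3/s


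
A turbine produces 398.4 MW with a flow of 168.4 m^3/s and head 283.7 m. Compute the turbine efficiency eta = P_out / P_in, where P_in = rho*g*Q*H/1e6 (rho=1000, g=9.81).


P_in = 1000 * 9.81 * 168.4 * 283.7 / 1e6 = 468.6735 MW
eta = 398.4 / 468.6735 = 0.8501


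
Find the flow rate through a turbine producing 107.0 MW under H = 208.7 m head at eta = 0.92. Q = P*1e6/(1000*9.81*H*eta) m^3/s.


Q = 107.0 * 1e6 / (1000 * 9.81 * 208.7 * 0.92) = 56.8073 m^3/s


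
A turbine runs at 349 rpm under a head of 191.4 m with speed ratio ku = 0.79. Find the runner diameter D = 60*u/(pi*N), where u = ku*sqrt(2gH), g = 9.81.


u = 0.79 * sqrt(2*9.81*191.4) = 48.4114 m/s
D = 60 * 48.4114 / (pi * 349) = 2.6493 m


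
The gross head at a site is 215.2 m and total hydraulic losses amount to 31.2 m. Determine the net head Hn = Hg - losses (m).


Hn = 215.2 - 31.2 = 184.0000 m


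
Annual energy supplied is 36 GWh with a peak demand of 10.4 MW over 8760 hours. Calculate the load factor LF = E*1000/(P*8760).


LF = 36 * 1000 / (10.4 * 8760) = 0.3952


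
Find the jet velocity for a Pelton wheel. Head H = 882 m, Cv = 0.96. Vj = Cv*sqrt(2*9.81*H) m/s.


Vj = 0.96 * sqrt(2*9.81*882) = 126.2859 m/s


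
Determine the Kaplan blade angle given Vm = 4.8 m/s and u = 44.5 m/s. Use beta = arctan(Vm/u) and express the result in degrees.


beta = arctan(4.8 / 44.5) = 6.1564 degrees


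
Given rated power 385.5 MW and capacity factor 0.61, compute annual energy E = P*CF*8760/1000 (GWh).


E = 385.5 * 0.61 * 8760 / 1000 = 2059.9578 GWh


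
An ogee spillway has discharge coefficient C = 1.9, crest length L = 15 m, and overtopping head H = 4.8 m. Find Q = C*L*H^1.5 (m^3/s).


Q = 1.9 * 15 * 4.8^1.5 = 299.7138 m^3/s


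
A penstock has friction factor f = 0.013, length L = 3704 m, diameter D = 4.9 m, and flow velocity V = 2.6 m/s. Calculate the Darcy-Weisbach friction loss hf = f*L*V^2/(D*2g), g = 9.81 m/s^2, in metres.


hf = 0.013 * 3704 * 2.6^2 / (4.9 * 2 * 9.81) = 3.3858 m


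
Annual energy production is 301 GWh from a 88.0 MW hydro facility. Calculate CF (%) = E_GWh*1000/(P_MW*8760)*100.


CF = 301 * 1000 / (88.0 * 8760) * 100 = 39.0463 %


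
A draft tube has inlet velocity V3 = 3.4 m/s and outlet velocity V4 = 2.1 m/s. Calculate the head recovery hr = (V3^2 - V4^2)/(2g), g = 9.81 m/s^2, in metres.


hr = (3.4^2 - 2.1^2) / (2*9.81) = 0.3644 m


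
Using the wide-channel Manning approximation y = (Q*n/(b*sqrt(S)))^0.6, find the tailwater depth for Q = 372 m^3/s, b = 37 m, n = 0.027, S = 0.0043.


y = (372 * 0.027 / (37 * 0.0043^0.5))^0.6 = 2.3452 m


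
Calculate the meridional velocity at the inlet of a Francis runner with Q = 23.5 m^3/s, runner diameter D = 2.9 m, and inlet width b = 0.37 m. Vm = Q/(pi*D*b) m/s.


Vm = 23.5 / (pi * 2.9 * 0.37) = 6.9714 m/s


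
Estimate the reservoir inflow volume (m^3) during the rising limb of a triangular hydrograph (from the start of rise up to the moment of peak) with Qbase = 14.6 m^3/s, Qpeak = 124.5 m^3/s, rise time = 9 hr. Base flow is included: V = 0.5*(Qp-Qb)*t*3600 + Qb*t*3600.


V = 0.5*(124.5 - 14.6)*9*3600 + 14.6*9*3600 = 2.2534e+06 m^3


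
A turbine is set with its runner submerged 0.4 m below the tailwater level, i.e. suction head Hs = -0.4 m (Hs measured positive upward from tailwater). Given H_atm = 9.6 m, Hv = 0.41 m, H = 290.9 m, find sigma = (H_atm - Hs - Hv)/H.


sigma = (9.6 - (-0.4) - 0.41) / 290.9 = 0.0330


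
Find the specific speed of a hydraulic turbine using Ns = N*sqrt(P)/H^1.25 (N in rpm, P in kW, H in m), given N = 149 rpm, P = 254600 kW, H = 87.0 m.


Ns = 149 * 254600^0.5 / 87.0^1.25 = 282.9544


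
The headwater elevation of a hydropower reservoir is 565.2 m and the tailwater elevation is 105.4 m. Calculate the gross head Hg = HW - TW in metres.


Hg = 565.2 - 105.4 = 459.8000 m


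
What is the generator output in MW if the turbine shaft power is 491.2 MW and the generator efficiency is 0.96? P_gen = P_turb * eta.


P_gen = 491.2 * 0.96 = 471.5520 MW


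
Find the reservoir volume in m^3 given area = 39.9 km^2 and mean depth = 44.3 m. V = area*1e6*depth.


V = 39.9 * 1e6 * 44.3 = 1.7676e+09 m^3


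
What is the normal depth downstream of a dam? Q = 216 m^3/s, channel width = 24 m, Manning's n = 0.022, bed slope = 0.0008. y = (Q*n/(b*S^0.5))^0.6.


y = (216 * 0.022 / (24 * 0.0008^0.5))^0.6 = 3.2142 m


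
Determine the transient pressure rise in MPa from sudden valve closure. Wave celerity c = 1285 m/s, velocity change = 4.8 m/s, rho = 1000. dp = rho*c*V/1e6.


dp = 1000 * 1285 * 4.8 / 1e6 = 6.1680 MPa


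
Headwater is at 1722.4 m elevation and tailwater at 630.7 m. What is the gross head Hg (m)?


Hg = 1722.4 - 630.7 = 1091.7000 m


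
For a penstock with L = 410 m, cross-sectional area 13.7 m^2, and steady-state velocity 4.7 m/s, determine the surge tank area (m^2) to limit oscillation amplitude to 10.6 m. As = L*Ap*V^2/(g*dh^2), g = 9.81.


As = 410 * 13.7 * 4.7^2 / (9.81 * 10.6^2) = 112.5692 m^2


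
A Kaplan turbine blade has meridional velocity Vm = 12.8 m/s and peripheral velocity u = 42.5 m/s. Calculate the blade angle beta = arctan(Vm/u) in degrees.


beta = arctan(12.8 / 42.5) = 16.7611 degrees


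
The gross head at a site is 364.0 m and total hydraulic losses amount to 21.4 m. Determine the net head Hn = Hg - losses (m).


Hn = 364.0 - 21.4 = 342.6000 m


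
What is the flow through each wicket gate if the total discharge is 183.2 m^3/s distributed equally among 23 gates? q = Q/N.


q = 183.2 / 23 = 7.9652 m^3/s


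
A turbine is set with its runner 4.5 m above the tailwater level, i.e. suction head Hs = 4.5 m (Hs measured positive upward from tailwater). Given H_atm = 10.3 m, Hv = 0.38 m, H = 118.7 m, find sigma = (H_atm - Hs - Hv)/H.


sigma = (10.3 - 4.5 - 0.38) / 118.7 = 0.0457


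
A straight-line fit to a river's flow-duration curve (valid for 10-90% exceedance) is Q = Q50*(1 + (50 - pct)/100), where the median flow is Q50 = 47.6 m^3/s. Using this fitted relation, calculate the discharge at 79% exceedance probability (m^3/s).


Q = 47.6 * (1 + (50 - 79)/100) = 33.7960 m^3/s


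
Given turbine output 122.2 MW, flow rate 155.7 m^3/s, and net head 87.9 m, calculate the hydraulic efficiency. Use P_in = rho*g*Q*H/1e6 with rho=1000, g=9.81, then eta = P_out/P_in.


P_in = 1000 * 9.81 * 155.7 * 87.9 / 1e6 = 134.2600 MW
eta = 122.2 / 134.2600 = 0.9102


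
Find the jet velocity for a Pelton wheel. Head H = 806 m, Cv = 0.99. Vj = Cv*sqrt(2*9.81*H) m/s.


Vj = 0.99 * sqrt(2*9.81*806) = 124.4951 m/s


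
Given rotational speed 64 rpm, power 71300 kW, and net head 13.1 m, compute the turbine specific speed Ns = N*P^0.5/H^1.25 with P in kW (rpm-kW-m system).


Ns = 64 * 71300^0.5 / 13.1^1.25 = 685.7023


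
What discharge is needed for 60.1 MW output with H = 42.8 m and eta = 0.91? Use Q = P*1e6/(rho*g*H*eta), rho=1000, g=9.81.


Q = 60.1 * 1e6 / (1000 * 9.81 * 42.8 * 0.91) = 157.2970 m^3/s


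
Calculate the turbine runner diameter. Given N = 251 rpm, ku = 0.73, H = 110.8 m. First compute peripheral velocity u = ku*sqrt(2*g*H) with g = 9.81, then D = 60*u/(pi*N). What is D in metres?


u = 0.73 * sqrt(2*9.81*110.8) = 34.0363 m/s
D = 60 * 34.0363 / (pi * 251) = 2.5898 m


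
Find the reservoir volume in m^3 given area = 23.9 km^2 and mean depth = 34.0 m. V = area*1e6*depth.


V = 23.9 * 1e6 * 34.0 = 8.1260e+08 m^3


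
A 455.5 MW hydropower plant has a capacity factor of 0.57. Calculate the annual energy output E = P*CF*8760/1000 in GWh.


E = 455.5 * 0.57 * 8760 / 1000 = 2274.4026 GWh


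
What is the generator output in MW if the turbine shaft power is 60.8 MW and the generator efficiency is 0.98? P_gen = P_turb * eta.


P_gen = 60.8 * 0.98 = 59.5840 MW


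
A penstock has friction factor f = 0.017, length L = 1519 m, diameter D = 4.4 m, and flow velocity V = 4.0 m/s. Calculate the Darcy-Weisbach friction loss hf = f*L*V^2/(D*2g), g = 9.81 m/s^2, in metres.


hf = 0.017 * 1519 * 4.0^2 / (4.4 * 2 * 9.81) = 4.7860 m


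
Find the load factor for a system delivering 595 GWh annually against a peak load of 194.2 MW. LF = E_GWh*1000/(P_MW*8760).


LF = 595 * 1000 / (194.2 * 8760) = 0.3498


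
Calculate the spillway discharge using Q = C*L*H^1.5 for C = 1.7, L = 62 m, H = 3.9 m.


Q = 1.7 * 62 * 3.9^1.5 = 811.7785 m^3/s


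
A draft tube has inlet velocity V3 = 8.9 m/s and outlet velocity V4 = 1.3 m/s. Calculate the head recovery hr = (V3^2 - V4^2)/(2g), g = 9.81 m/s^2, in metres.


hr = (8.9^2 - 1.3^2) / (2*9.81) = 3.9511 m


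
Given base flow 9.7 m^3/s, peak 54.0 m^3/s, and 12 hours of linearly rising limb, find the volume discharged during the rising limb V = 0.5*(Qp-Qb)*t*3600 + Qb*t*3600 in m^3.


V = 0.5*(54.0 - 9.7)*12*3600 + 9.7*12*3600 = 1.3759e+06 m^3


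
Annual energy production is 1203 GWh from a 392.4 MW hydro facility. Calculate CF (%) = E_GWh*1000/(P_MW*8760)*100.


CF = 1203 * 1000 / (392.4 * 8760) * 100 = 34.9971 %


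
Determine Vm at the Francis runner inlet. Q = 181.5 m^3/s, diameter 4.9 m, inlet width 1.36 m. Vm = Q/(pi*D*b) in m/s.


Vm = 181.5 / (pi * 4.9 * 1.36) = 8.6695 m/s


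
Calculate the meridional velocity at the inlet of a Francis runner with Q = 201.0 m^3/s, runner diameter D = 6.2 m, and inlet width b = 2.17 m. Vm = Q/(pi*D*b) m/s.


Vm = 201.0 / (pi * 6.2 * 2.17) = 4.7555 m/s


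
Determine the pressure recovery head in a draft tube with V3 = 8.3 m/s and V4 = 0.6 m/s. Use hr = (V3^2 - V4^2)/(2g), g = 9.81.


hr = (8.3^2 - 0.6^2) / (2*9.81) = 3.4929 m


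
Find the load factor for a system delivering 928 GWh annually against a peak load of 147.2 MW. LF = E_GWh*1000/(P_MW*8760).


LF = 928 * 1000 / (147.2 * 8760) = 0.7197


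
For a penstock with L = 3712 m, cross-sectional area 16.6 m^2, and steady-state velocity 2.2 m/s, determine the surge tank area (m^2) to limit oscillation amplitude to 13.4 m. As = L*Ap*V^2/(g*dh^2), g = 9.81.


As = 3712 * 16.6 * 2.2^2 / (9.81 * 13.4^2) = 169.3101 m^2


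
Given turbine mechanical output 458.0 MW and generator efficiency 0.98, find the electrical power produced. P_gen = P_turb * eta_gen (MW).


P_gen = 458.0 * 0.98 = 448.8400 MW


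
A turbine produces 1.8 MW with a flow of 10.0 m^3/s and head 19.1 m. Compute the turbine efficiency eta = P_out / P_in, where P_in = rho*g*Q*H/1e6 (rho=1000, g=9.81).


P_in = 1000 * 9.81 * 10.0 * 19.1 / 1e6 = 1.8737 MW
eta = 1.8 / 1.8737 = 0.9607


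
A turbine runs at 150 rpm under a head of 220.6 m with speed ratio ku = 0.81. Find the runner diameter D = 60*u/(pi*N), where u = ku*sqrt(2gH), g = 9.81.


u = 0.81 * sqrt(2*9.81*220.6) = 53.2890 m/s
D = 60 * 53.2890 / (pi * 150) = 6.7850 m


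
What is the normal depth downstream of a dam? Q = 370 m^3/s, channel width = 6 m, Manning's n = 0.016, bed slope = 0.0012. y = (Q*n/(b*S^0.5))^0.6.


y = (370 * 0.016 / (6 * 0.0012^0.5))^0.6 = 7.4602 m


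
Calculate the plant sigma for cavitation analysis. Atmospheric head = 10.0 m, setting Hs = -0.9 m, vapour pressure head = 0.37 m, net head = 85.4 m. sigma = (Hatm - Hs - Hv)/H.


sigma = (10.0 - (-0.9) - 0.37) / 85.4 = 0.1233


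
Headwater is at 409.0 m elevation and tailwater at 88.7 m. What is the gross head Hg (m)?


Hg = 409.0 - 88.7 = 320.3000 m


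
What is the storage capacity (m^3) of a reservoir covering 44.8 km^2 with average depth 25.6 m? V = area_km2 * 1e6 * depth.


V = 44.8 * 1e6 * 25.6 = 1.1469e+09 m^3


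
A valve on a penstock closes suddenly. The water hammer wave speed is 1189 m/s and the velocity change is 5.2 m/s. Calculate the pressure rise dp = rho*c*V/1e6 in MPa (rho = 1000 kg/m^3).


dp = 1000 * 1189 * 5.2 / 1e6 = 6.1828 MPa


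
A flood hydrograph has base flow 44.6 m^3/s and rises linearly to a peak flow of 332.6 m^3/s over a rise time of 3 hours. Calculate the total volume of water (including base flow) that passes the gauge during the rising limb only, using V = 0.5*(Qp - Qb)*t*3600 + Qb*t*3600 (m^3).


V = 0.5*(332.6 - 44.6)*3*3600 + 44.6*3*3600 = 2.0369e+06 m^3


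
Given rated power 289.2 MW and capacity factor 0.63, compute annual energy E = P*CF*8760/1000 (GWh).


E = 289.2 * 0.63 * 8760 / 1000 = 1596.0370 GWh


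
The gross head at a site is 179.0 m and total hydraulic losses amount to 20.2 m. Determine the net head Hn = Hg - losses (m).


Hn = 179.0 - 20.2 = 158.8000 m


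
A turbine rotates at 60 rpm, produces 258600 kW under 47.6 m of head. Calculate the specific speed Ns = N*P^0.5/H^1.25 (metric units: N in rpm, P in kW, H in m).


Ns = 60 * 258600^0.5 / 47.6^1.25 = 244.0376


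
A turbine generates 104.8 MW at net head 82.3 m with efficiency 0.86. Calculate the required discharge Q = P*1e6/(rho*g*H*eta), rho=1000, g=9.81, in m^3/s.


Q = 104.8 * 1e6 / (1000 * 9.81 * 82.3 * 0.86) = 150.9364 m^3/s


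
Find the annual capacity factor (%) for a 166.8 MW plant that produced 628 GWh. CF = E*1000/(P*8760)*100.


CF = 628 * 1000 / (166.8 * 8760) * 100 = 42.9793 %


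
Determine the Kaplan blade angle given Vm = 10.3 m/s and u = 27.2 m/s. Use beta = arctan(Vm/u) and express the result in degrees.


beta = arctan(10.3 / 27.2) = 20.7405 degrees


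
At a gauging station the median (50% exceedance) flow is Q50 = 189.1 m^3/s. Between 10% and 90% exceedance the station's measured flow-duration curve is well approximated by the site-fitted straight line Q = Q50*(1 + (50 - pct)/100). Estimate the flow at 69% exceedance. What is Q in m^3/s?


Q = 189.1 * (1 + (50 - 69)/100) = 153.1710 m^3/s


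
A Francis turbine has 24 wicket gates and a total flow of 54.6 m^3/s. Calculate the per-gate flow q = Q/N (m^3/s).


q = 54.6 / 24 = 2.2750 m^3/s


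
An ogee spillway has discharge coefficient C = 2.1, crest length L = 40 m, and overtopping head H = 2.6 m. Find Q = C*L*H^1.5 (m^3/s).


Q = 2.1 * 40 * 2.6^1.5 = 352.1594 m^3/s


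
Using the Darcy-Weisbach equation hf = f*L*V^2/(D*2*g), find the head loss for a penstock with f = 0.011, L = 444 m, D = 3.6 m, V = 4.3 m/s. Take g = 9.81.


hf = 0.011 * 444 * 4.3^2 / (3.6 * 2 * 9.81) = 1.2785 m


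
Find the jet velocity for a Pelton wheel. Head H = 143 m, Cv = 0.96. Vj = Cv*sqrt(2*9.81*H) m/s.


Vj = 0.96 * sqrt(2*9.81*143) = 50.8497 m/s


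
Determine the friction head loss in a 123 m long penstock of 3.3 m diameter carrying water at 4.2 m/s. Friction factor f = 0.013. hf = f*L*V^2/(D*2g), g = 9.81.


hf = 0.013 * 123 * 4.2^2 / (3.3 * 2 * 9.81) = 0.4356 m


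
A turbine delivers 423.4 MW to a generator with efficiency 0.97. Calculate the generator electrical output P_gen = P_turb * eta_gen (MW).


P_gen = 423.4 * 0.97 = 410.6980 MW


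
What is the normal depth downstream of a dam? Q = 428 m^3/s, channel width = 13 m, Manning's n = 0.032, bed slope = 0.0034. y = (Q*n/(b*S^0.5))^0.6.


y = (428 * 0.032 / (13 * 0.0034^0.5))^0.6 = 5.6774 m


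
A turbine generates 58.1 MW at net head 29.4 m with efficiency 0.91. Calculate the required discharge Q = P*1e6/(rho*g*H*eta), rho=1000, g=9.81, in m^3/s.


Q = 58.1 * 1e6 / (1000 * 9.81 * 29.4 * 0.91) = 221.3698 m^3/s


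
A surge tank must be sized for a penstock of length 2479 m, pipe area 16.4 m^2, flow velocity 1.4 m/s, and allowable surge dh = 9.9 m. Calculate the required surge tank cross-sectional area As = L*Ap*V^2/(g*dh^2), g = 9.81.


As = 2479 * 16.4 * 1.4^2 / (9.81 * 9.9^2) = 82.8776 m^2


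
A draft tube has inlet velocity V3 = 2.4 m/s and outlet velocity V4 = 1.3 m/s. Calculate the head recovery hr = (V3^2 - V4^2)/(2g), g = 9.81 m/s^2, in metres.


hr = (2.4^2 - 1.3^2) / (2*9.81) = 0.2074 m


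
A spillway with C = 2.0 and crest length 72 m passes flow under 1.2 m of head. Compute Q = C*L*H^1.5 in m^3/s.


Q = 2.0 * 72 * 1.2^1.5 = 189.2929 m^3/s


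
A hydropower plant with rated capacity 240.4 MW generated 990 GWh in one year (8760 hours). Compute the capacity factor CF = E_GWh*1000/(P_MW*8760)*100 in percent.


CF = 990 * 1000 / (240.4 * 8760) * 100 = 47.0107 %


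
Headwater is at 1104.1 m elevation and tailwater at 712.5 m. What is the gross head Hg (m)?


Hg = 1104.1 - 712.5 = 391.6000 m


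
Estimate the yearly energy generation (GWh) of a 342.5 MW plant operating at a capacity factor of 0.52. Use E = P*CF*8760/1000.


E = 342.5 * 0.52 * 8760 / 1000 = 1560.1560 GWh


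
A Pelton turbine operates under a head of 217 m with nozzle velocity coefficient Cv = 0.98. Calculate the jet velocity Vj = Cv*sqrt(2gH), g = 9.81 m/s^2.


Vj = 0.98 * sqrt(2*9.81*217) = 63.9448 m/s


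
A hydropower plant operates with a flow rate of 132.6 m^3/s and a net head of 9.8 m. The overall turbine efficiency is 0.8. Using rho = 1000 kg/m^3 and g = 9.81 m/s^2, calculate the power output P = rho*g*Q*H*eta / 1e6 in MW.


P = 1000 * 9.81 * 132.6 * 9.8 * 0.8 / 1e6 = 10.1983 MW


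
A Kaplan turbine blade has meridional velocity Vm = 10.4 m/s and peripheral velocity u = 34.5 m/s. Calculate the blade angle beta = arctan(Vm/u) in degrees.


beta = arctan(10.4 / 34.5) = 16.7754 degrees


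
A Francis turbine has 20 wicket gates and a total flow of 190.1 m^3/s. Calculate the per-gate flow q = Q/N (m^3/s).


q = 190.1 / 20 = 9.5050 m^3/s


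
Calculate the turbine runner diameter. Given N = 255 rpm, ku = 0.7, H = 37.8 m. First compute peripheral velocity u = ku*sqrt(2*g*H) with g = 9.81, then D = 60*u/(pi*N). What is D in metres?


u = 0.7 * sqrt(2*9.81*37.8) = 19.0631 m/s
D = 60 * 19.0631 / (pi * 255) = 1.4278 m


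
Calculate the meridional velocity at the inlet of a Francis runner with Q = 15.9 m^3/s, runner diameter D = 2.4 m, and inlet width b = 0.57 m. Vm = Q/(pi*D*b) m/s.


Vm = 15.9 / (pi * 2.4 * 0.57) = 3.6997 m/s


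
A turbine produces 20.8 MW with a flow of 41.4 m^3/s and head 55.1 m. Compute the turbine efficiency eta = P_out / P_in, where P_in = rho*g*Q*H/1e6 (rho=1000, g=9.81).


P_in = 1000 * 9.81 * 41.4 * 55.1 / 1e6 = 22.3780 MW
eta = 20.8 / 22.3780 = 0.9295


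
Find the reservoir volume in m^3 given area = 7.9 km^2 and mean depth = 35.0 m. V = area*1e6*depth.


V = 7.9 * 1e6 * 35.0 = 2.7650e+08 m^3


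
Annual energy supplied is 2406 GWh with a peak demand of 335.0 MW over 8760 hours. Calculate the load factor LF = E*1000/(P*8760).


LF = 2406 * 1000 / (335.0 * 8760) = 0.8199


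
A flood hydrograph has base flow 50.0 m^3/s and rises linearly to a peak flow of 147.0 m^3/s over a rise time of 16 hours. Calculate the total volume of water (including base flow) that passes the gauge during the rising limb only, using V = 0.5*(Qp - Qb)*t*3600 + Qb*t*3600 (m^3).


V = 0.5*(147.0 - 50.0)*16*3600 + 50.0*16*3600 = 5.6736e+06 m^3


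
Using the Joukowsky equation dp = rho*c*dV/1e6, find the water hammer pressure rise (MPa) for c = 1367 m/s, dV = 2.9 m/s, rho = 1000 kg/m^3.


dp = 1000 * 1367 * 2.9 / 1e6 = 3.9643 MPa


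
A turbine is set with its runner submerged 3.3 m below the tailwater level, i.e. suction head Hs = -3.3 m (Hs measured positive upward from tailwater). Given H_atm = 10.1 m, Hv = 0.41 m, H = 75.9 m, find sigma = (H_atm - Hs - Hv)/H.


sigma = (10.1 - (-3.3) - 0.41) / 75.9 = 0.1711


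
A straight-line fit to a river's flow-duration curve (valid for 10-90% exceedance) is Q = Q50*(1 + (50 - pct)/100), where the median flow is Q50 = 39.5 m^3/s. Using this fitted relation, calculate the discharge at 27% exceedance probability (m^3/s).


Q = 39.5 * (1 + (50 - 27)/100) = 48.5850 m^3/s


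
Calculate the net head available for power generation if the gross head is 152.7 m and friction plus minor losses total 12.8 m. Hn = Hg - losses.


Hn = 152.7 - 12.8 = 139.9000 m


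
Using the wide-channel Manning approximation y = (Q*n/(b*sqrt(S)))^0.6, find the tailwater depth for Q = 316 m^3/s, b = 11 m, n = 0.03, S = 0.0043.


y = (316 * 0.03 / (11 * 0.0043^0.5))^0.6 = 4.6904 m


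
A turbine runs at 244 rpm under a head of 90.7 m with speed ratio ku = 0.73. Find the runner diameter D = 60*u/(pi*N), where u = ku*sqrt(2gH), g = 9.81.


u = 0.73 * sqrt(2*9.81*90.7) = 30.7947 m/s
D = 60 * 30.7947 / (pi * 244) = 2.4104 m


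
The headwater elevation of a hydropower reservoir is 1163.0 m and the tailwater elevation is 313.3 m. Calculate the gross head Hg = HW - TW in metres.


Hg = 1163.0 - 313.3 = 849.7000 m


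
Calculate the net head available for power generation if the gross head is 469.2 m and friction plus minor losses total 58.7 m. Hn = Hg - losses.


Hn = 469.2 - 58.7 = 410.5000 m


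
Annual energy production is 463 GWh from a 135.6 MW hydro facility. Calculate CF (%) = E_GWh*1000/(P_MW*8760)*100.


CF = 463 * 1000 / (135.6 * 8760) * 100 = 38.9778 %


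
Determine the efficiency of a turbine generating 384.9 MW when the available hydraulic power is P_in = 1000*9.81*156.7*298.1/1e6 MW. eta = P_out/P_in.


P_in = 1000 * 9.81 * 156.7 * 298.1 / 1e6 = 458.2474 MW
eta = 384.9 / 458.2474 = 0.8399


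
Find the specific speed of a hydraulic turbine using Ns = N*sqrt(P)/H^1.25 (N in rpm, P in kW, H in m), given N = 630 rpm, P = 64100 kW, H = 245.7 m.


Ns = 630 * 64100^0.5 / 245.7^1.25 = 163.9695


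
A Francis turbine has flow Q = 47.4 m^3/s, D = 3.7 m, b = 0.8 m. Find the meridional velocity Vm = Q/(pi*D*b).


Vm = 47.4 / (pi * 3.7 * 0.8) = 5.0973 m/s


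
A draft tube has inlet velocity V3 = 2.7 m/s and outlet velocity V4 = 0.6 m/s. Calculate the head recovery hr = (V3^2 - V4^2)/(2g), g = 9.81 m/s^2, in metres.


hr = (2.7^2 - 0.6^2) / (2*9.81) = 0.3532 m


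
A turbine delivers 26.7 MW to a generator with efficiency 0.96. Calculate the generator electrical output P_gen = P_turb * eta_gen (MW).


P_gen = 26.7 * 0.96 = 25.6320 MW


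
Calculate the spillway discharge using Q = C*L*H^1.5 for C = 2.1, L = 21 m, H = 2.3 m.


Q = 2.1 * 21 * 2.3^1.5 = 153.8262 m^3/s


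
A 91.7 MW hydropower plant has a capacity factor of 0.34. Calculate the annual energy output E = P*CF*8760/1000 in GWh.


E = 91.7 * 0.34 * 8760 / 1000 = 273.1193 GWh


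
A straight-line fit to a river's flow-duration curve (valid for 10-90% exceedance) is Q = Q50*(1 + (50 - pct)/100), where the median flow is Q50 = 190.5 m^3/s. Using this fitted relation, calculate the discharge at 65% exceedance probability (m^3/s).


Q = 190.5 * (1 + (50 - 65)/100) = 161.9250 m^3/s


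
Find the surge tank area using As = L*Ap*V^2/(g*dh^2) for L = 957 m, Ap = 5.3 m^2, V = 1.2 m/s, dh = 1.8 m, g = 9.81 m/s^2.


As = 957 * 5.3 * 1.2^2 / (9.81 * 1.8^2) = 229.7927 m^2


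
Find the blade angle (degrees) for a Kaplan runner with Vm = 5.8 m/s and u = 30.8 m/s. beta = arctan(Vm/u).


beta = arctan(5.8 / 30.8) = 10.6646 degrees


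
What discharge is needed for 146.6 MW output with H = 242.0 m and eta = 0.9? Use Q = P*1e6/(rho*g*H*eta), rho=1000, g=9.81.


Q = 146.6 * 1e6 / (1000 * 9.81 * 242.0 * 0.9) = 68.6131 m^3/s


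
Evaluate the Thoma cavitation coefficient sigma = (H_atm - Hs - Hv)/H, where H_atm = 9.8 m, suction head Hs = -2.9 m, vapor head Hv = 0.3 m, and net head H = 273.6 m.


sigma = (9.8 - (-2.9) - 0.3) / 273.6 = 0.0453


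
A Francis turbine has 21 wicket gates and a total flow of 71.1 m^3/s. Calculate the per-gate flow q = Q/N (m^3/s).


q = 71.1 / 21 = 3.3857 m^3/s


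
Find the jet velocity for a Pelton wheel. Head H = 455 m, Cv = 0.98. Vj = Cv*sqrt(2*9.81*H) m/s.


Vj = 0.98 * sqrt(2*9.81*455) = 92.5937 m/s


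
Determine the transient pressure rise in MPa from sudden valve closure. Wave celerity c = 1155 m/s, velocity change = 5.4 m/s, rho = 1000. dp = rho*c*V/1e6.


dp = 1000 * 1155 * 5.4 / 1e6 = 6.2370 MPa


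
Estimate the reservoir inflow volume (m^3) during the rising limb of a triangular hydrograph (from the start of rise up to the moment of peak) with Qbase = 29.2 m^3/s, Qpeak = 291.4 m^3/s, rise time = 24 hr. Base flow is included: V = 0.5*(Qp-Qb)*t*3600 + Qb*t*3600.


V = 0.5*(291.4 - 29.2)*24*3600 + 29.2*24*3600 = 1.3850e+07 m^3


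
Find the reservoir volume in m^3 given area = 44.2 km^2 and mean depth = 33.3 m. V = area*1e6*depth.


V = 44.2 * 1e6 * 33.3 = 1.4719e+09 m^3


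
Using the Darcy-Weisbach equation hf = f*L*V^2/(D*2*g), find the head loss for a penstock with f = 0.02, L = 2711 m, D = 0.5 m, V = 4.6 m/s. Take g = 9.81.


hf = 0.02 * 2711 * 4.6^2 / (0.5 * 2 * 9.81) = 116.9516 m


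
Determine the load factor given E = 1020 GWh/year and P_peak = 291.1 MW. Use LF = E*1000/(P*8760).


LF = 1020 * 1000 / (291.1 * 8760) = 0.4000


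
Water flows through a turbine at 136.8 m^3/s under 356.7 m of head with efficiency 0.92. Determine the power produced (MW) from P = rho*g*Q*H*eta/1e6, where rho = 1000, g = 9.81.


P = 1000 * 9.81 * 136.8 * 356.7 * 0.92 / 1e6 = 440.3987 MW


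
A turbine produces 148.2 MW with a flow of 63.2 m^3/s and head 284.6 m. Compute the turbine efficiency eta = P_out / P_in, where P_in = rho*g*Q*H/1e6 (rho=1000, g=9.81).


P_in = 1000 * 9.81 * 63.2 * 284.6 / 1e6 = 176.4497 MW
eta = 148.2 / 176.4497 = 0.8399


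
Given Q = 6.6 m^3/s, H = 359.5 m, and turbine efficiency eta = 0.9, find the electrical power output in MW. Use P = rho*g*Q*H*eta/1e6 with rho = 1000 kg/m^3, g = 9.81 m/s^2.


P = 1000 * 9.81 * 6.6 * 359.5 * 0.9 / 1e6 = 20.9486 MW


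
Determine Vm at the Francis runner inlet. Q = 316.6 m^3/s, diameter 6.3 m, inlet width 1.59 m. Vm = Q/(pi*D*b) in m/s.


Vm = 316.6 / (pi * 6.3 * 1.59) = 10.0606 m/s


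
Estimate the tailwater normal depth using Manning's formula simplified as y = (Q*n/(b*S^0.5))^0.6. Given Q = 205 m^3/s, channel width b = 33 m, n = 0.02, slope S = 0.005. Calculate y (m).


y = (205 * 0.02 / (33 * 0.005^0.5))^0.6 = 1.4024 m
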